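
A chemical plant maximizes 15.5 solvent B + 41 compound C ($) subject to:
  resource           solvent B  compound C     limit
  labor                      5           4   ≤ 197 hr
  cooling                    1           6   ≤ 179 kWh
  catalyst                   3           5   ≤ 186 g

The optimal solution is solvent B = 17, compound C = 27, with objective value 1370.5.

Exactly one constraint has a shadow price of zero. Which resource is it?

labor: 193/197 (slack 4)
cooling: 179/179 (binding)
catalyst: 186/186 (binding)
By complementary slackness, a constraint with positive slack has shadow price 0 → labor.

labor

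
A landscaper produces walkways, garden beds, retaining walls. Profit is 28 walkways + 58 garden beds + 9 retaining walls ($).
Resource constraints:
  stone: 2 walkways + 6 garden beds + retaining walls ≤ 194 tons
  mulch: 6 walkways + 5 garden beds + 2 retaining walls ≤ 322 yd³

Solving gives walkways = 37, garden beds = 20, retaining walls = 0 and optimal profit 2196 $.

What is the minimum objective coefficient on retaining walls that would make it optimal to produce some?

At the optimum: stone uses 194 of 194 (binding); mulch uses 322 of 322 (binding).
From A_Bᵀ y = c: 2·y_stone + 6·y_mulch = 28; 6·y_stone + 5·y_mulch = 58.
→ y_stone = 8 and y_mulch = 2.
retaining walls enters the basis when its profit ≥ yᵀa₃ = 8·1 + 2·2 = 12.

12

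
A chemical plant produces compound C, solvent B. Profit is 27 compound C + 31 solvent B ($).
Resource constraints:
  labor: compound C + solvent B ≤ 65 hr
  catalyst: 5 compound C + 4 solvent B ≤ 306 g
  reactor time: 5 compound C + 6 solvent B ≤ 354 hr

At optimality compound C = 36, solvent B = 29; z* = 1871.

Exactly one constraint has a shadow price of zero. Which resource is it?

catalyst

labor: 65/65 (binding)
catalyst: 296/306 (slack 10)
reactor time: 354/354 (binding)
By complementary slackness, a constraint with positive slack has shadow price 0 → catalyst.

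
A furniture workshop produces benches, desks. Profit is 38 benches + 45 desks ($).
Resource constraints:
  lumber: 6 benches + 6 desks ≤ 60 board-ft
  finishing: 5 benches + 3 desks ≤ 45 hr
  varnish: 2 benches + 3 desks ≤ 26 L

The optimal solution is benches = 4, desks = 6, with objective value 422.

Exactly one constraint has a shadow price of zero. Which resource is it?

lumber: 60/60 (binding)
finishing: 38/45 (slack 7)
varnish: 26/26 (binding)
By complementary slackness, a constraint with positive slack has shadow price 0 → finishing.

finishing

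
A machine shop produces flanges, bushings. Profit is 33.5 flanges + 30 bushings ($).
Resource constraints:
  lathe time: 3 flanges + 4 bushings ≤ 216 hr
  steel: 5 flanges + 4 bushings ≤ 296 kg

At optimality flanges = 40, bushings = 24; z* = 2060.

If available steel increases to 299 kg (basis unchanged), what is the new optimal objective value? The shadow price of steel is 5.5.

2076.5

Δb = 3, so new z* = 2060 + (5.5)·(3) = 2060 + 16.5 = 2076.5.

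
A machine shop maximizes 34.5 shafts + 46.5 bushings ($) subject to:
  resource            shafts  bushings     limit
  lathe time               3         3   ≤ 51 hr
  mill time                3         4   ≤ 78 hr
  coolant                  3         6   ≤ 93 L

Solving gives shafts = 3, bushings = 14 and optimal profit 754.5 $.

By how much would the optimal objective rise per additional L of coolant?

At the optimum: lathe time uses 51 of 51 (binding); mill time uses 65 of 78 (slack = 13); coolant uses 93 of 93 (binding).
Slack constraints have shadow price 0 (complementary slackness).
The binding rows give the dual system: 3·y_lathe time + 3·y_coolant = 34.5 and 3·y_lathe time + 6·y_coolant = 46.5.
Solving: y_lathe time = 7.5, y_coolant = 4.
Shadow price of coolant = 4.

4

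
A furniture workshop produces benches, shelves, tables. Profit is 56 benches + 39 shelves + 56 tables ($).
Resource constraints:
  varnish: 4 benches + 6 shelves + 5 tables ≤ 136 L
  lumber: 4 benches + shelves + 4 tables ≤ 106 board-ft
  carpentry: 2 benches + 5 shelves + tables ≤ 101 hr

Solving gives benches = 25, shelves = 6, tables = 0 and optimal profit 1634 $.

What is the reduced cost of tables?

-5

Check each constraint at x*: varnish 136/136 (tight); lumber 106/106 (tight); carpentry 80/101 (slack 21).
By complementary slackness, y = 0 for the non-binding constraint.
From A_Bᵀ y = c: 4·y_varnish + 4·y_lumber = 56; 6·y_varnish + 1·y_lumber = 39.
→ y_varnish = 5 and y_lumber = 9.
Reduced cost of tables: c₃ − yᵀa₃ = 56 − (5·5 + 9·4) = 56 − 61 = -5.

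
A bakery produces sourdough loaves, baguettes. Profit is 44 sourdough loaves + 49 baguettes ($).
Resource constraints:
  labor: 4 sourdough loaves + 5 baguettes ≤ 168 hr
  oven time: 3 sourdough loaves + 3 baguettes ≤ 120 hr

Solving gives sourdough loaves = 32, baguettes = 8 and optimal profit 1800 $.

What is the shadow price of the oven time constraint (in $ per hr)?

8

Check each constraint at x*: labor 168/168 (tight); oven time 120/120 (tight).
From A_Bᵀ y = c: 4·y_labor + 3·y_oven time = 44; 5·y_labor + 3·y_oven time = 49.
Solving: y_labor = 5, y_oven time = 8.
Shadow price of oven time = 8.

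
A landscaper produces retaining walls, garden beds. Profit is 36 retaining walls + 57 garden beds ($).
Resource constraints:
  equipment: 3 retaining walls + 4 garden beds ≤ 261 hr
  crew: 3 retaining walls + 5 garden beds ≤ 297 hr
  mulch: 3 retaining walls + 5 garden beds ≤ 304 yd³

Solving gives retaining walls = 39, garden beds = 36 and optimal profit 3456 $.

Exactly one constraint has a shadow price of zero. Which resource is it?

mulch

equipment: 261/261 (binding)
crew: 297/297 (binding)
mulch: 297/304 (slack 7)
By complementary slackness, a constraint with positive slack has shadow price 0 → mulch.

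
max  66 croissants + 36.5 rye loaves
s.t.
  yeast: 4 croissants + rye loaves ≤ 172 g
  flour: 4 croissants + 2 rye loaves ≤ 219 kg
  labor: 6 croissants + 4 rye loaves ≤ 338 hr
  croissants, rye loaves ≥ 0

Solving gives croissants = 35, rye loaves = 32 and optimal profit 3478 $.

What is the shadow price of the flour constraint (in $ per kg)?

0

At the optimum: yeast uses 172 of 172 (binding); flour uses 204 of 219 (slack = 15); labor uses 338 of 338 (binding).
Slack constraints have shadow price 0 (complementary slackness).
Dual feasibility on the basic columns requires 4·y_yeast + 6·y_labor = 66, 1·y_yeast + 4·y_labor = 36.5.
→ y_yeast = 4.5 and y_labor = 8.
Shadow price of flour = 0.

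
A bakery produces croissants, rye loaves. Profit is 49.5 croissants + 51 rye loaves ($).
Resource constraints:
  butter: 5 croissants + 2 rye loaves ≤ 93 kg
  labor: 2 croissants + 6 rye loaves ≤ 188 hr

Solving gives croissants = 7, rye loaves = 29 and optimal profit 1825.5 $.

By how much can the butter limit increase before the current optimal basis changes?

377

Binding constraints: butter, labor. The basis is B = [[5,2],[2,6]] with det 26.
Per unit increase in butter, x* moves by d = (0.2308, -0.0769).
The basis stays optimal until rye loaves reaches 0; allowable increase = 377 kg.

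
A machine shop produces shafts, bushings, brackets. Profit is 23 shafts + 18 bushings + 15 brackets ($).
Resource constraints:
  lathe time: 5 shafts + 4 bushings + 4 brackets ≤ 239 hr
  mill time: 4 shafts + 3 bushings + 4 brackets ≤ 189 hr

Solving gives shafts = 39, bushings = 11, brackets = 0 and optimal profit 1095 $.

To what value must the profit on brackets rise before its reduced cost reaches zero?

20

At the optimum: lathe time uses 239 of 239 (binding); mill time uses 189 of 189 (binding).
The binding rows give the dual system: 5·y_lathe time + 4·y_mill time = 23 and 4·y_lathe time + 3·y_mill time = 18.
This yields shadow prices y_lathe time = 3, y_mill time = 2.
brackets enters the basis when its profit ≥ yᵀa₃ = 3·4 + 2·4 = 20.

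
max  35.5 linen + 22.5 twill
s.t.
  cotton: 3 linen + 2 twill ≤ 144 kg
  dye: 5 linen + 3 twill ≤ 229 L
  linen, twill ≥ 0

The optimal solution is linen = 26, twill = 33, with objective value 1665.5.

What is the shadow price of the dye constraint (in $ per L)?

Both cotton and dye are binding at x*.
From A_Bᵀ y = c: 3·y_cotton + 5·y_dye = 35.5; 2·y_cotton + 3·y_dye = 22.5.
This yields shadow prices y_cotton = 6, y_dye = 3.5.
Shadow price of dye = 3.5.

3.5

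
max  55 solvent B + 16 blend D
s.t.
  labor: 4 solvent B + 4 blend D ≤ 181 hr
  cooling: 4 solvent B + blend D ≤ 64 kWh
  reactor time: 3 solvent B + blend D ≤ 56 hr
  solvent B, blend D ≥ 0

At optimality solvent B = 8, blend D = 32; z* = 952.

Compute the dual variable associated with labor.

0

At the optimum: labor uses 160 of 181 (slack = 21); cooling uses 64 of 64 (binding); reactor time uses 56 of 56 (binding).
Slack constraints have shadow price 0 (complementary slackness).
The binding rows give the dual system: 4·y_cooling + 3·y_reactor time = 55 and 1·y_cooling + 1·y_reactor time = 16.
This yields shadow prices y_cooling = 7, y_reactor time = 9.
Shadow price of labor = 0.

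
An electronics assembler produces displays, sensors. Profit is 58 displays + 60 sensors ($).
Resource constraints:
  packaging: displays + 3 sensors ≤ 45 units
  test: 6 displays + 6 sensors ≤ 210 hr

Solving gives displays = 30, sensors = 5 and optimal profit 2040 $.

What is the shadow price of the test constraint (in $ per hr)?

9.5

Check each constraint at x*: packaging 45/45 (tight); test 210/210 (tight).
From A_Bᵀ y = c: 1·y_packaging + 6·y_test = 58; 3·y_packaging + 6·y_test = 60.
→ y_packaging = 1 and y_test = 9.5.
Shadow price of test = 9.5.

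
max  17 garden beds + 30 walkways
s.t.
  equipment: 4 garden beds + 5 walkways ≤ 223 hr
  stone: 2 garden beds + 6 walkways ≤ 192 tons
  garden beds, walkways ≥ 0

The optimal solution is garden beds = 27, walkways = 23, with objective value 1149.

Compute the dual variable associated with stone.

2.5

At the optimum: equipment uses 223 of 223 (binding); stone uses 192 of 192 (binding).
Dual feasibility on the basic columns requires 4·y_equipment + 2·y_stone = 17, 5·y_equipment + 6·y_stone = 30.
Solving: y_equipment = 3, y_stone = 2.5.
Shadow price of stone = 2.5.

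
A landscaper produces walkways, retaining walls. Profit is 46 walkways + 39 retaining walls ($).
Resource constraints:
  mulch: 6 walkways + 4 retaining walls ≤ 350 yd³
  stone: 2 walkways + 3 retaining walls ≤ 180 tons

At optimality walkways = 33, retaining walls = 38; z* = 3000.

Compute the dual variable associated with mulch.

Both mulch and stone are binding at x*.
From A_Bᵀ y = c: 6·y_mulch + 2·y_stone = 46; 4·y_mulch + 3·y_stone = 39.
→ y_mulch = 6 and y_stone = 5.
Shadow price of mulch = 6.

6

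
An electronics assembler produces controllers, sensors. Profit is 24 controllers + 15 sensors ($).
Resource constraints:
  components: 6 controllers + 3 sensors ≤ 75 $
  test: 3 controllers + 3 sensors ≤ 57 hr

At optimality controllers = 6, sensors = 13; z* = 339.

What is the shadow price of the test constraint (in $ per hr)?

Check each constraint at x*: components 75/75 (tight); test 57/57 (tight).
The binding rows give the dual system: 6·y_components + 3·y_test = 24 and 3·y_components + 3·y_test = 15.
Solving: y_components = 3, y_test = 2.
Shadow price of test = 2.

2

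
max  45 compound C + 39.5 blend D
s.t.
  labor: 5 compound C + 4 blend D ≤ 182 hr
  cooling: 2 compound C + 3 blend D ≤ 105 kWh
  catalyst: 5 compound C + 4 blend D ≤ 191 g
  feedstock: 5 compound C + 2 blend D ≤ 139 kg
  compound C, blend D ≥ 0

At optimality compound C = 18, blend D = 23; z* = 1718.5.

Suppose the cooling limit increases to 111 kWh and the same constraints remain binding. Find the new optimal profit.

1733.5

Check each constraint at x*: labor 182/182 (tight); cooling 105/105 (tight); catalyst 182/191 (slack 9); feedstock 136/139 (slack 3).
By complementary slackness, y = 0 for the non-binding constraints.
Dual feasibility on the basic columns requires 5·y_labor + 2·y_cooling = 45, 4·y_labor + 3·y_cooling = 39.5.
Solving: y_labor = 8, y_cooling = 2.5.
Δz = y_cooling·Δb = 2.5 × (6) = 15, so new z* = 1718.5 + 15 = 1733.5.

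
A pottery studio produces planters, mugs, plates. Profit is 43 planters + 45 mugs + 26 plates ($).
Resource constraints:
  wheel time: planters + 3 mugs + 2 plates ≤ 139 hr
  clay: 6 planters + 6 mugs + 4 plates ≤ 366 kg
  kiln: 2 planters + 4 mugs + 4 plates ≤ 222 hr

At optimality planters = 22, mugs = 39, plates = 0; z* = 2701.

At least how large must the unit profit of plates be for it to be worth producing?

30

At the optimum: wheel time uses 139 of 139 (binding); clay uses 366 of 366 (binding); kiln uses 200 of 222 (slack = 22).
Slack constraints have shadow price 0 (complementary slackness).
From A_Bᵀ y = c: 1·y_wheel time + 6·y_clay = 43; 3·y_wheel time + 6·y_clay = 45.
Solving: y_wheel time = 1, y_clay = 7.
plates enters the basis when its profit ≥ yᵀa₃ = 1·2 + 7·4 = 30.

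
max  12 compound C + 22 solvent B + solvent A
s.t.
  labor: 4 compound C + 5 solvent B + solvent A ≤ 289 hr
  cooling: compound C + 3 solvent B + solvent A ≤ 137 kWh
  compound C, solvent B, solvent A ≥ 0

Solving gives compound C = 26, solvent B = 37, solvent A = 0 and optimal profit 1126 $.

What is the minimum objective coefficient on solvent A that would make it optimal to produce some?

6

Check each constraint at x*: labor 289/289 (tight); cooling 137/137 (tight).
From A_Bᵀ y = c: 4·y_labor + 1·y_cooling = 12; 5·y_labor + 3·y_cooling = 22.
This yields shadow prices y_labor = 2, y_cooling = 4.
solvent A enters the basis when its profit ≥ yᵀa₃ = 2·1 + 4·1 = 6.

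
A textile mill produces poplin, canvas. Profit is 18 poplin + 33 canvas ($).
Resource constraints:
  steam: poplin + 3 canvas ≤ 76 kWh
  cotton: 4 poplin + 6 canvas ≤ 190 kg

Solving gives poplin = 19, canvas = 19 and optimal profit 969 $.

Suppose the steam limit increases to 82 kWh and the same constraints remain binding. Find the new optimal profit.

At the optimum: steam uses 76 of 76 (binding); cotton uses 190 of 190 (binding).
From A_Bᵀ y = c: 1·y_steam + 4·y_cotton = 18; 3·y_steam + 6·y_cotton = 33.
This yields shadow prices y_steam = 4, y_cotton = 3.5.
Δz = y_steam·Δb = 4 × (6) = 24, so new z* = 969 + 24 = 993.

993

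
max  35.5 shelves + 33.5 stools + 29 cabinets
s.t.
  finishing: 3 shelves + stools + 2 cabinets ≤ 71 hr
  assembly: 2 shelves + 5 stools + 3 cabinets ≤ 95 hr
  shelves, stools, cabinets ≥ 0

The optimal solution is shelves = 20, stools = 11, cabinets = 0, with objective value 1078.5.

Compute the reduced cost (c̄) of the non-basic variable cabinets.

At the optimum: finishing uses 71 of 71 (binding); assembly uses 95 of 95 (binding).
The binding rows give the dual system: 3·y_finishing + 2·y_assembly = 35.5 and 1·y_finishing + 5·y_assembly = 33.5.
This yields shadow prices y_finishing = 8.5, y_assembly = 5.
Reduced cost of cabinets: c₃ − yᵀa₃ = 29 − (8.5·2 + 5·3) = 29 − 32 = -3.

-3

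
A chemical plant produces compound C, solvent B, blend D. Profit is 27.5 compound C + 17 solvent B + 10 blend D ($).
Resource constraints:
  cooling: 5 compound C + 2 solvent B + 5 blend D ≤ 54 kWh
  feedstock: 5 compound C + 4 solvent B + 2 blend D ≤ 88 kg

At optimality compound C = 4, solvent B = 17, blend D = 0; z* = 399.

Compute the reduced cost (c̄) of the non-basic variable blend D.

Both cooling and feedstock are binding at x*.
The binding rows give the dual system: 5·y_cooling + 5·y_feedstock = 27.5 and 2·y_cooling + 4·y_feedstock = 17.
→ y_cooling = 2.5 and y_feedstock = 3.
Reduced cost of blend D: c₃ − yᵀa₃ = 10 − (2.5·5 + 3·2) = 10 − 18.5 = -8.5.

-8.5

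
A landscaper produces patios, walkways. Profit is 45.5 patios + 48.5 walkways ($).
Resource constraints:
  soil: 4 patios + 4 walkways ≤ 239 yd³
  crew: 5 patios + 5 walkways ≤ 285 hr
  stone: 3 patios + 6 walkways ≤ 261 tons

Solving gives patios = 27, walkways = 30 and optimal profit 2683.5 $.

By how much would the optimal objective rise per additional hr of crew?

8.5

Binding: crew and stone. Non-binding: soil (11 unused).
By complementary slackness, y = 0 for the non-binding constraint.
Dual feasibility on the basic columns requires 5·y_crew + 3·y_stone = 45.5, 5·y_crew + 6·y_stone = 48.5.
This yields shadow prices y_crew = 8.5, y_stone = 1.
Shadow price of crew = 8.5.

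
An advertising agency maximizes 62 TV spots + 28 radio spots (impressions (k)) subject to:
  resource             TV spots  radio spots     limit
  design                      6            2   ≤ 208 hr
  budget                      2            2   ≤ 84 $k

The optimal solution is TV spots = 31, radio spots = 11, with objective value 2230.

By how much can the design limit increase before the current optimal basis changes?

Binding constraints: design, budget. The basis is B = [[6,2],[2,2]] with det 8.
Per unit increase in design, x* moves by d = (0.25, -0.25).
The basis stays optimal until radio spots reaches 0; allowable increase = 44 hr.

44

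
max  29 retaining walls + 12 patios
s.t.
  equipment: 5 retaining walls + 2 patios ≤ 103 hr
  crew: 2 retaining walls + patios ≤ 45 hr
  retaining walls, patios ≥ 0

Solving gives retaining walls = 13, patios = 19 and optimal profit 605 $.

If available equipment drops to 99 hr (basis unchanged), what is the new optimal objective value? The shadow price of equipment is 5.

585

Δb = -4, so new z* = 605 + (5)·(-4) = 605 − 20 = 585.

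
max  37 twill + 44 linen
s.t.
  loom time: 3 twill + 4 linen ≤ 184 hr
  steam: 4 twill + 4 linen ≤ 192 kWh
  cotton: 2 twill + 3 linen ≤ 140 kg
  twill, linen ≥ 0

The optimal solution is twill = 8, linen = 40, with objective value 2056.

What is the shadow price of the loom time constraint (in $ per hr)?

Check each constraint at x*: loom time 184/184 (tight); steam 192/192 (tight); cotton 136/140 (slack 4).
Since cotton is not tight, its dual is 0.
From A_Bᵀ y = c: 3·y_loom time + 4·y_steam = 37; 4·y_loom time + 4·y_steam = 44.
Solving: y_loom time = 7, y_steam = 4.
Shadow price of loom time = 7.

7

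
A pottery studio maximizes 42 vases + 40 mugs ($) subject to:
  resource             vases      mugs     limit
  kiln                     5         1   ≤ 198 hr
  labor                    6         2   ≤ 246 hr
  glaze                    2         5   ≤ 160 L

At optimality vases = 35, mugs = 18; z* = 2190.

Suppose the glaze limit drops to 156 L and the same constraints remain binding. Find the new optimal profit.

Check each constraint at x*: kiln 193/198 (slack 5); labor 246/246 (tight); glaze 160/160 (tight).
Since kiln is not tight, its dual is 0.
The binding rows give the dual system: 6·y_labor + 2·y_glaze = 42 and 2·y_labor + 5·y_glaze = 40.
Solving: y_labor = 5, y_glaze = 6.
Δz = y_glaze·Δb = 6 × (-4) = -24, so new z* = 2190 − 24 = 2166.

2166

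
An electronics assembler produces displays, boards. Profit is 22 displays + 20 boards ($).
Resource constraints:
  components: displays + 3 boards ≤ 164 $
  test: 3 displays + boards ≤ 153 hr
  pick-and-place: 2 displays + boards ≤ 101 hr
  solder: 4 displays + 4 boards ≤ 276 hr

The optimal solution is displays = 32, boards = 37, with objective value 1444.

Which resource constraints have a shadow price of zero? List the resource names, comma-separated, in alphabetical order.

components, test

components: 143/164 (slack 21)
test: 133/153 (slack 20)
pick-and-place: 101/101 (binding)
solder: 276/276 (binding)
By complementary slackness, a constraint with positive slack has shadow price 0 → components, test.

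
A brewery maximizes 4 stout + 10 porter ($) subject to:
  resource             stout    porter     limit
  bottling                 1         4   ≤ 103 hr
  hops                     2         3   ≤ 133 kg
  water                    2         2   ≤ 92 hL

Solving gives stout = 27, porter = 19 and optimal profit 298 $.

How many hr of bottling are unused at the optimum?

bottling used = 1·27 + 4·19 = 103; slack = 103 − 103 = 0.

0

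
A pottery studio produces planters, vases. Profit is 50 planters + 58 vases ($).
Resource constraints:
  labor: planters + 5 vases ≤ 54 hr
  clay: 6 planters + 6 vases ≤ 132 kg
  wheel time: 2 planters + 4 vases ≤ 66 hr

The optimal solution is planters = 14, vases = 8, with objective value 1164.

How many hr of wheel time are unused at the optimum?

wheel time used = 2·14 + 4·8 = 60; slack = 66 − 60 = 6.

6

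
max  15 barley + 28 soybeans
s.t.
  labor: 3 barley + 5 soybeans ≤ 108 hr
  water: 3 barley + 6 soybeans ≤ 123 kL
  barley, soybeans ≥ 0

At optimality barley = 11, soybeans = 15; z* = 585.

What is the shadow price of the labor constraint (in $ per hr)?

At the optimum: labor uses 108 of 108 (binding); water uses 123 of 123 (binding).
Dual feasibility on the basic columns requires 3·y_labor + 3·y_water = 15, 5·y_labor + 6·y_water = 28.
Solving: y_labor = 2, y_water = 3.
Shadow price of labor = 2.

2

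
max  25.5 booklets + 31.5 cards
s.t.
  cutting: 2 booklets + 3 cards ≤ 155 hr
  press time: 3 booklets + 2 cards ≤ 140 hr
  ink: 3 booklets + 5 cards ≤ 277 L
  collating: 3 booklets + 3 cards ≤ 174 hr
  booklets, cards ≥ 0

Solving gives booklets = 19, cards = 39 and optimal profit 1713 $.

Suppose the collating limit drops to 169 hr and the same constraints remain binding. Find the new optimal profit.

1690.5

At the optimum: cutting uses 155 of 155 (binding); press time uses 135 of 140 (slack = 5); ink uses 252 of 277 (slack = 25); collating uses 174 of 174 (binding).
By complementary slackness, y = 0 for the non-binding constraints.
The binding rows give the dual system: 2·y_cutting + 3·y_collating = 25.5 and 3·y_cutting + 3·y_collating = 31.5.
Solving: y_cutting = 6, y_collating = 4.5.
Δz = y_collating·Δb = 4.5 × (-5) = -22.5, so new z* = 1713 − 22.5 = 1690.5.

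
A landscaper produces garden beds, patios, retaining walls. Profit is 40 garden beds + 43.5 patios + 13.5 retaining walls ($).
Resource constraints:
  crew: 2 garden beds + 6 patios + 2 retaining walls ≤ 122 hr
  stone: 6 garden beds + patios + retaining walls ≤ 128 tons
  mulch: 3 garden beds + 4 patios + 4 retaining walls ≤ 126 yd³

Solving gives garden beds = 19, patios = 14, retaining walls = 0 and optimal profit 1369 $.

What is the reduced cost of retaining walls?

Check each constraint at x*: crew 122/122 (tight); stone 128/128 (tight); mulch 113/126 (slack 13).
Since mulch is not tight, its dual is 0.
From A_Bᵀ y = c: 2·y_crew + 6·y_stone = 40; 6·y_crew + 1·y_stone = 43.5.
→ y_crew = 6.5 and y_stone = 4.5.
Reduced cost of retaining walls: c₃ − yᵀa₃ = 13.5 − (6.5·2 + 4.5·1) = 13.5 − 17.5 = -4.

-4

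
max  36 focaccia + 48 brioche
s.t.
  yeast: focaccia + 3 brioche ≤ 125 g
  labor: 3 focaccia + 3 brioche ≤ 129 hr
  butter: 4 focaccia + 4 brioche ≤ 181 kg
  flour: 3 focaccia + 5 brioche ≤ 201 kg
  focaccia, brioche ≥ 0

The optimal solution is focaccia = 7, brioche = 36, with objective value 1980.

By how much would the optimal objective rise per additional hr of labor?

Binding: labor and flour. Non-binding: yeast (10 unused), butter (9 unused).
Slack constraints have shadow price 0 (complementary slackness).
From A_Bᵀ y = c: 3·y_labor + 3·y_flour = 36; 3·y_labor + 5·y_flour = 48.
→ y_labor = 6 and y_flour = 6.
Shadow price of labor = 6.

6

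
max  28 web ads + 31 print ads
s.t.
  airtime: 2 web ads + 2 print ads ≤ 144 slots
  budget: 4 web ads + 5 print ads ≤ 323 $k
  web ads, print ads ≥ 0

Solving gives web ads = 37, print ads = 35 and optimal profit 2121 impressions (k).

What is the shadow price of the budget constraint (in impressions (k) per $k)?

At the optimum: airtime uses 144 of 144 (binding); budget uses 323 of 323 (binding).
Dual feasibility on the basic columns requires 2·y_airtime + 4·y_budget = 28, 2·y_airtime + 5·y_budget = 31.
→ y_airtime = 8 and y_budget = 3.
Shadow price of budget = 3.

3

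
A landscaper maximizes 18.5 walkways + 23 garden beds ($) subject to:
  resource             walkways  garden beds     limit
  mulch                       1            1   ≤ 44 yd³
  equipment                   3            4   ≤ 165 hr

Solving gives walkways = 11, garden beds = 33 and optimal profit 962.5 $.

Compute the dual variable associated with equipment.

4.5

Both mulch and equipment are binding at x*.
From A_Bᵀ y = c: 1·y_mulch + 3·y_equipment = 18.5; 1·y_mulch + 4·y_equipment = 23.
→ y_mulch = 5 and y_equipment = 4.5.
Shadow price of equipment = 4.5.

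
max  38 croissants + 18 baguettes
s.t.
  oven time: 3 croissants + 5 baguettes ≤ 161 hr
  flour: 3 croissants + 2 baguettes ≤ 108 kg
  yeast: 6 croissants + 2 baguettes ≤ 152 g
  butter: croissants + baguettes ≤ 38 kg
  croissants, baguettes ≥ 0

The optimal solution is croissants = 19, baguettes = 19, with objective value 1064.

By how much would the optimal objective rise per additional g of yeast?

5

Check each constraint at x*: oven time 152/161 (slack 9); flour 95/108 (slack 13); yeast 152/152 (tight); butter 38/38 (tight).
Since oven time, flour are not tight, their duals are 0.
From A_Bᵀ y = c: 6·y_yeast + 1·y_butter = 38; 2·y_yeast + 1·y_butter = 18.
This yields shadow prices y_yeast = 5, y_butter = 8.
Shadow price of yeast = 5.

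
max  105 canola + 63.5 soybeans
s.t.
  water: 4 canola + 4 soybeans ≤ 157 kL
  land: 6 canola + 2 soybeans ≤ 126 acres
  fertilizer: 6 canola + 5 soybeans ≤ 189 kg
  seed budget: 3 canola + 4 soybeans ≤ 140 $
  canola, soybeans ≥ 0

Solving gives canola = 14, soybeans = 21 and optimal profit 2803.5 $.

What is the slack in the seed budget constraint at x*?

14

seed budget used = 3·14 + 4·21 = 126; slack = 140 − 126 = 14.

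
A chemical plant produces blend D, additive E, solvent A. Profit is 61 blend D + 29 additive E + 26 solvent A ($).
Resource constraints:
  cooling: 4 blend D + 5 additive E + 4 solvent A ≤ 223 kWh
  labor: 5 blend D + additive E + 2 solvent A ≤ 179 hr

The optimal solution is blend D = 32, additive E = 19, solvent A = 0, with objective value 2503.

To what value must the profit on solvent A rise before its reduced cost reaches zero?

Check each constraint at x*: cooling 223/223 (tight); labor 179/179 (tight).
The binding rows give the dual system: 4·y_cooling + 5·y_labor = 61 and 5·y_cooling + 1·y_labor = 29.
This yields shadow prices y_cooling = 4, y_labor = 9.
solvent A enters the basis when its profit ≥ yᵀa₃ = 4·4 + 9·2 = 34.

34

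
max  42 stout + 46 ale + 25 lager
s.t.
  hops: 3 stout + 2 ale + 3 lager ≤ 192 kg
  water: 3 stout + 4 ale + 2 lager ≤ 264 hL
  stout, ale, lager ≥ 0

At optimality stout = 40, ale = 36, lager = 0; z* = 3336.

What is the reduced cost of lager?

Check each constraint at x*: hops 192/192 (tight); water 264/264 (tight).
The binding rows give the dual system: 3·y_hops + 3·y_water = 42 and 2·y_hops + 4·y_water = 46.
Solving: y_hops = 5, y_water = 9.
Reduced cost of lager: c₃ − yᵀa₃ = 25 − (5·3 + 9·2) = 25 − 33 = -8.

-8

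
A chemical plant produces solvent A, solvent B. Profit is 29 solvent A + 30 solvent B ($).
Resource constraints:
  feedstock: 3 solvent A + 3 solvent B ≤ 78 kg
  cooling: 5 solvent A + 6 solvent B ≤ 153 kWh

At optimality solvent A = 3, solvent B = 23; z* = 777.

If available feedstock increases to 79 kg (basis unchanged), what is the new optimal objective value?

Check each constraint at x*: feedstock 78/78 (tight); cooling 153/153 (tight).
From A_Bᵀ y = c: 3·y_feedstock + 5·y_cooling = 29; 3·y_feedstock + 6·y_cooling = 30.
→ y_feedstock = 8 and y_cooling = 1.
Δz = y_feedstock·Δb = 8 × (1) = 8, so new z* = 777 + 8 = 785.

785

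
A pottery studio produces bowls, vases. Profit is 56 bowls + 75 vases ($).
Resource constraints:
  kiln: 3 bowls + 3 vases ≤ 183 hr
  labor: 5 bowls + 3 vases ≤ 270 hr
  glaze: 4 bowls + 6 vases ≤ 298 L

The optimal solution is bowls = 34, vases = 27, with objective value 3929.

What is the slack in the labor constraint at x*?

19

labor used = 5·34 + 3·27 = 251; slack = 270 − 251 = 19.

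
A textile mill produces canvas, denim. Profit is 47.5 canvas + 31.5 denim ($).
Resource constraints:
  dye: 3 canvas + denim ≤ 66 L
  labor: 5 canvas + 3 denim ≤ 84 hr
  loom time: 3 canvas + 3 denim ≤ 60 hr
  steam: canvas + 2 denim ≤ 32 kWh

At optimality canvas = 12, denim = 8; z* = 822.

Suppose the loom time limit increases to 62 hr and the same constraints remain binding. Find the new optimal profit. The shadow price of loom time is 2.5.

827

Δb = 2, so new z* = 822 + (2.5)·(2) = 822 + 5 = 827.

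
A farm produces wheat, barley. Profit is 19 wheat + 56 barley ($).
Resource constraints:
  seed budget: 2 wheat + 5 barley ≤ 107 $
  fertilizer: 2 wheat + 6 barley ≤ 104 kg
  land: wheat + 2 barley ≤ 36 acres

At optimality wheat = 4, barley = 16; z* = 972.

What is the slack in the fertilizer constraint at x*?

fertilizer used = 2·4 + 6·16 = 104; slack = 104 − 104 = 0.

0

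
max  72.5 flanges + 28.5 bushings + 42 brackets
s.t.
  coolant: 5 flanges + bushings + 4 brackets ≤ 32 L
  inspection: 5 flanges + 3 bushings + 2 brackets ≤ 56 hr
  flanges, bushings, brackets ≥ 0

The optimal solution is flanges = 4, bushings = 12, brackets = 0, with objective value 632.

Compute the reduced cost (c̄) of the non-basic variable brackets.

-2

At the optimum: coolant uses 32 of 32 (binding); inspection uses 56 of 56 (binding).
From A_Bᵀ y = c: 5·y_coolant + 5·y_inspection = 72.5; 1·y_coolant + 3·y_inspection = 28.5.
Solving: y_coolant = 7.5, y_inspection = 7.
Reduced cost of brackets: c₃ − yᵀa₃ = 42 − (7.5·4 + 7·2) = 42 − 44 = -2.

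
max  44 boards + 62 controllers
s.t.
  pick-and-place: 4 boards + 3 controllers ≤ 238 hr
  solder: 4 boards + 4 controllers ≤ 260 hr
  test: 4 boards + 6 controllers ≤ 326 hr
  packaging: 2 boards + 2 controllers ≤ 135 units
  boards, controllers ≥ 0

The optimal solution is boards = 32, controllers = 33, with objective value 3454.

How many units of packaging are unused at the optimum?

packaging used = 2·32 + 2·33 = 130; slack = 135 − 130 = 5.

5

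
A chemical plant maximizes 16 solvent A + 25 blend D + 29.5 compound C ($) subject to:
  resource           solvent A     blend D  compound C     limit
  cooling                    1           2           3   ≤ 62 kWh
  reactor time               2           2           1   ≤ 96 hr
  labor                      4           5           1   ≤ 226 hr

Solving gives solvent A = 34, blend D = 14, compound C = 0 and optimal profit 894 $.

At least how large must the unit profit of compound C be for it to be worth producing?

Check each constraint at x*: cooling 62/62 (tight); reactor time 96/96 (tight); labor 206/226 (slack 20).
By complementary slackness, y = 0 for the non-binding constraint.
The binding rows give the dual system: 1·y_cooling + 2·y_reactor time = 16 and 2·y_cooling + 2·y_reactor time = 25.
This yields shadow prices y_cooling = 9, y_reactor time = 3.5.
compound C enters the basis when its profit ≥ yᵀa₃ = 9·3 + 3.5·1 = 30.5.

30.5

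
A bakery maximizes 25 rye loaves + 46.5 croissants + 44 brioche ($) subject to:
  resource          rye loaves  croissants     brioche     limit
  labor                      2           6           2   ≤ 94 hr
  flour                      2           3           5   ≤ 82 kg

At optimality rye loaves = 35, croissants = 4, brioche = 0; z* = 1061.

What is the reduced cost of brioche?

At the optimum: labor uses 94 of 94 (binding); flour uses 82 of 82 (binding).
From A_Bᵀ y = c: 2·y_labor + 2·y_flour = 25; 6·y_labor + 3·y_flour = 46.5.
This yields shadow prices y_labor = 3, y_flour = 9.5.
Reduced cost of brioche: c₃ − yᵀa₃ = 44 − (3·2 + 9.5·5) = 44 − 53.5 = -9.5.

-9.5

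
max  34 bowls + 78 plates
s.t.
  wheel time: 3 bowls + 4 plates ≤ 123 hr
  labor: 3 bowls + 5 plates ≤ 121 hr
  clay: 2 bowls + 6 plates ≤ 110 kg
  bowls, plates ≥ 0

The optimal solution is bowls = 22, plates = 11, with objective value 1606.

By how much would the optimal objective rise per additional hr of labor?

At the optimum: wheel time uses 110 of 123 (slack = 13); labor uses 121 of 121 (binding); clay uses 110 of 110 (binding).
Slack constraints have shadow price 0 (complementary slackness).
Dual feasibility on the basic columns requires 3·y_labor + 2·y_clay = 34, 5·y_labor + 6·y_clay = 78.
This yields shadow prices y_labor = 6, y_clay = 8.
Shadow price of labor = 6.

6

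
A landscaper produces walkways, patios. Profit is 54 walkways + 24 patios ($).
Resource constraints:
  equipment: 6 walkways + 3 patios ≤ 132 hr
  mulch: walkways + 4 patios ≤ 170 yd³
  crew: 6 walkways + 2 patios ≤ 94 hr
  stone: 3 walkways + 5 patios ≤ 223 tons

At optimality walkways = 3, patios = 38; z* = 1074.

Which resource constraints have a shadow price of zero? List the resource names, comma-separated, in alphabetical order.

equipment: 132/132 (binding)
mulch: 155/170 (slack 15)
crew: 94/94 (binding)
stone: 199/223 (slack 24)
By complementary slackness, a constraint with positive slack has shadow price 0 → mulch, stone.

mulch, stone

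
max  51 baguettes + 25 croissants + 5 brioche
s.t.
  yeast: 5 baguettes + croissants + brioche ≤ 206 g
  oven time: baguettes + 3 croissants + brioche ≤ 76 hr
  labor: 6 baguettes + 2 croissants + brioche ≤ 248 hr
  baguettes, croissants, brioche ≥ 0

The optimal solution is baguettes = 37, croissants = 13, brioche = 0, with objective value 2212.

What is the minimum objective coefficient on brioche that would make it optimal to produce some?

Check each constraint at x*: yeast 198/206 (slack 8); oven time 76/76 (tight); labor 248/248 (tight).
Slack constraints have shadow price 0 (complementary slackness).
Dual feasibility on the basic columns requires 1·y_oven time + 6·y_labor = 51, 3·y_oven time + 2·y_labor = 25.
This yields shadow prices y_oven time = 3, y_labor = 8.
brioche enters the basis when its profit ≥ yᵀa₃ = 3·1 + 8·1 = 11.

11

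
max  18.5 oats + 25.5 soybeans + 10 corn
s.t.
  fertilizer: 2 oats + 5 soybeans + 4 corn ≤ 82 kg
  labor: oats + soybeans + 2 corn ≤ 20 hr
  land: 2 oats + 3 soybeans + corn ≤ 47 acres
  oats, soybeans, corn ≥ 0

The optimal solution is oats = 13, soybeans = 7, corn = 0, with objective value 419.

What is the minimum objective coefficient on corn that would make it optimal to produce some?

16

Binding: labor and land. Non-binding: fertilizer (21 unused).
By complementary slackness, y = 0 for the non-binding constraint.
Dual feasibility on the basic columns requires 1·y_labor + 2·y_land = 18.5, 1·y_labor + 3·y_land = 25.5.
→ y_labor = 4.5 and y_land = 7.
corn enters the basis when its profit ≥ yᵀa₃ = 4.5·2 + 7·1 = 16.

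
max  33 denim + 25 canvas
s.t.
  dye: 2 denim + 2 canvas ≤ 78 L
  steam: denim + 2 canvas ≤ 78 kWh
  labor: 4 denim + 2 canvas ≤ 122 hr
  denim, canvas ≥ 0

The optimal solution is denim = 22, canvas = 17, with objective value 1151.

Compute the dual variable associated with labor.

4

Binding: dye and labor. Non-binding: steam (22 unused).
By complementary slackness, y = 0 for the non-binding constraint.
Dual feasibility on the basic columns requires 2·y_dye + 4·y_labor = 33, 2·y_dye + 2·y_labor = 25.
→ y_dye = 8.5 and y_labor = 4.
Shadow price of labor = 4.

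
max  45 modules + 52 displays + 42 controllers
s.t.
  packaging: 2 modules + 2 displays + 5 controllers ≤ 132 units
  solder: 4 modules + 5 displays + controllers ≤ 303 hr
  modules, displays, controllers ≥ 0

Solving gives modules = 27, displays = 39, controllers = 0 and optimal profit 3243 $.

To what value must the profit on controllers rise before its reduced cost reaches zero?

49.5

Check each constraint at x*: packaging 132/132 (tight); solder 303/303 (tight).
Dual feasibility on the basic columns requires 2·y_packaging + 4·y_solder = 45, 2·y_packaging + 5·y_solder = 52.
This yields shadow prices y_packaging = 8.5, y_solder = 7.
controllers enters the basis when its profit ≥ yᵀa₃ = 8.5·5 + 7·1 = 49.5.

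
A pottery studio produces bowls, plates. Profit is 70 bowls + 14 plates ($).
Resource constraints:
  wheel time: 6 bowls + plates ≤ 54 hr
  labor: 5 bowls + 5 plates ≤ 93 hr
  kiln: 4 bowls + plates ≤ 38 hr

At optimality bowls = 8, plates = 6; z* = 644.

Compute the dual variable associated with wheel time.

Binding: wheel time and kiln. Non-binding: labor (23 unused).
Slack constraints have shadow price 0 (complementary slackness).
Dual feasibility on the basic columns requires 6·y_wheel time + 4·y_kiln = 70, 1·y_wheel time + 1·y_kiln = 14.
→ y_wheel time = 7 and y_kiln = 7.
Shadow price of wheel time = 7.

7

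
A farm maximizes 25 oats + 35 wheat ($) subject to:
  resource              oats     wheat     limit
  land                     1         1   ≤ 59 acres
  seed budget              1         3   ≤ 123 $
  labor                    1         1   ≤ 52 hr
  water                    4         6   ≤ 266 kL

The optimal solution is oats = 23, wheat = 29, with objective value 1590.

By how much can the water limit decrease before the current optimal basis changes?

Binding constraints: labor, water. The basis is B = [[1,1],[4,6]] with det 2.
Per unit decrease in water, x* moves by d = (0.5, -0.5).
The basis stays optimal until wheat reaches 0; allowable decrease = 58 kL.

58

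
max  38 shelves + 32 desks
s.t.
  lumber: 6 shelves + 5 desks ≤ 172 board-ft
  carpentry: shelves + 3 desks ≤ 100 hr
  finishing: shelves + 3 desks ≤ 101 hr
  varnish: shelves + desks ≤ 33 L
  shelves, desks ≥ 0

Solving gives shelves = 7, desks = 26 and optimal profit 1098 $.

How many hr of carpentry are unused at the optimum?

carpentry used = 1·7 + 3·26 = 85; slack = 100 − 85 = 15.

15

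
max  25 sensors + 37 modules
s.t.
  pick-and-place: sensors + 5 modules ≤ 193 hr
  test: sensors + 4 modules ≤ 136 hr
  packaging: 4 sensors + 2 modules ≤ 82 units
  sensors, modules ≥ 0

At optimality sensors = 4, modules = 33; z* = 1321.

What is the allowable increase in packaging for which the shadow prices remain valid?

462

Binding constraints: test, packaging. The basis is B = [[1,4],[4,2]] with det -14.
Per unit increase in packaging, x* moves by d = (0.2857, -0.0714).
The basis stays optimal until modules reaches 0; allowable increase = 462 units.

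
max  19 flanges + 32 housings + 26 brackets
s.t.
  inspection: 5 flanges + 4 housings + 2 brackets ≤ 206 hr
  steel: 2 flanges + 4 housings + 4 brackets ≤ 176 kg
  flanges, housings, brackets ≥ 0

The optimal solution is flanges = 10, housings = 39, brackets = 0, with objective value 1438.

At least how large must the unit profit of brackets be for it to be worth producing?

30

Check each constraint at x*: inspection 206/206 (tight); steel 176/176 (tight).
From A_Bᵀ y = c: 5·y_inspection + 2·y_steel = 19; 4·y_inspection + 4·y_steel = 32.
This yields shadow prices y_inspection = 1, y_steel = 7.
brackets enters the basis when its profit ≥ yᵀa₃ = 1·2 + 7·4 = 30.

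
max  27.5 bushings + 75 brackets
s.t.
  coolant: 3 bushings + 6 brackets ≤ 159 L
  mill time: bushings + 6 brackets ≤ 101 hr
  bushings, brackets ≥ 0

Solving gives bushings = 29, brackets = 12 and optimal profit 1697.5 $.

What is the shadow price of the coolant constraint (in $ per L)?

Check each constraint at x*: coolant 159/159 (tight); mill time 101/101 (tight).
The binding rows give the dual system: 3·y_coolant + 1·y_mill time = 27.5 and 6·y_coolant + 6·y_mill time = 75.
→ y_coolant = 7.5 and y_mill time = 5.
Shadow price of coolant = 7.5.

7.5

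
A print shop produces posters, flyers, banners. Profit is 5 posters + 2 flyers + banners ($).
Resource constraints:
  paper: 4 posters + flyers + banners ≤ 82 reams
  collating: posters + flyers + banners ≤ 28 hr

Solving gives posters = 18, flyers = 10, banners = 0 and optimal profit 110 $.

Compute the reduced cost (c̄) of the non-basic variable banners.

Both paper and collating are binding at x*.
Dual feasibility on the basic columns requires 4·y_paper + 1·y_collating = 5, 1·y_paper + 1·y_collating = 2.
→ y_paper = 1 and y_collating = 1.
Reduced cost of banners: c₃ − yᵀa₃ = 1 − (1·1 + 1·1) = 1 − 2 = -1.

-1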